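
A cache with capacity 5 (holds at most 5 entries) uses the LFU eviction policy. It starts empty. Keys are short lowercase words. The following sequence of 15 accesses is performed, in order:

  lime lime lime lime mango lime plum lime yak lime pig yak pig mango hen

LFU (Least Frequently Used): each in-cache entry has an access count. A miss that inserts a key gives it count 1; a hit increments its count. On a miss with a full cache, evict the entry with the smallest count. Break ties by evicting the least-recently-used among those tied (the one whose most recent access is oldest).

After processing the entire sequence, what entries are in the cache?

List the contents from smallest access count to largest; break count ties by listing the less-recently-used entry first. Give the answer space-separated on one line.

Answer: hen yak pig mango lime

Derivation:
LFU simulation (capacity=5):
  1. access lime: MISS. Cache: [lime(c=1)]
  2. access lime: HIT, count now 2. Cache: [lime(c=2)]
  3. access lime: HIT, count now 3. Cache: [lime(c=3)]
  4. access lime: HIT, count now 4. Cache: [lime(c=4)]
  5. access mango: MISS. Cache: [mango(c=1) lime(c=4)]
  6. access lime: HIT, count now 5. Cache: [mango(c=1) lime(c=5)]
  7. access plum: MISS. Cache: [mango(c=1) plum(c=1) lime(c=5)]
  8. access lime: HIT, count now 6. Cache: [mango(c=1) plum(c=1) lime(c=6)]
  9. access yak: MISS. Cache: [mango(c=1) plum(c=1) yak(c=1) lime(c=6)]
  10. access lime: HIT, count now 7. Cache: [mango(c=1) plum(c=1) yak(c=1) lime(c=7)]
  11. access pig: MISS. Cache: [mango(c=1) plum(c=1) yak(c=1) pig(c=1) lime(c=7)]
  12. access yak: HIT, count now 2. Cache: [mango(c=1) plum(c=1) pig(c=1) yak(c=2) lime(c=7)]
  13. access pig: HIT, count now 2. Cache: [mango(c=1) plum(c=1) yak(c=2) pig(c=2) lime(c=7)]
  14. access mango: HIT, count now 2. Cache: [plum(c=1) yak(c=2) pig(c=2) mango(c=2) lime(c=7)]
  15. access hen: MISS, evict plum(c=1). Cache: [hen(c=1) yak(c=2) pig(c=2) mango(c=2) lime(c=7)]
Total: 9 hits, 6 misses, 1 evictions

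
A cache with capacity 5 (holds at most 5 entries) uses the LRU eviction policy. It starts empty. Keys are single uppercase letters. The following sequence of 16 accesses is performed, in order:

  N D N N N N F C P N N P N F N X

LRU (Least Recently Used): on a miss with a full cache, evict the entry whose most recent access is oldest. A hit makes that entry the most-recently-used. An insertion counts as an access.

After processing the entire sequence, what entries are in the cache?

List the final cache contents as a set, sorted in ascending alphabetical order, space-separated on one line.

LRU simulation (capacity=5):
  1. access N: MISS. Cache (LRU->MRU): [N]
  2. access D: MISS. Cache (LRU->MRU): [N D]
  3. access N: HIT. Cache (LRU->MRU): [D N]
  4. access N: HIT. Cache (LRU->MRU): [D N]
  5. access N: HIT. Cache (LRU->MRU): [D N]
  6. access N: HIT. Cache (LRU->MRU): [D N]
  7. access F: MISS. Cache (LRU->MRU): [D N F]
  8. access C: MISS. Cache (LRU->MRU): [D N F C]
  9. access P: MISS. Cache (LRU->MRU): [D N F C P]
  10. access N: HIT. Cache (LRU->MRU): [D F C P N]
  11. access N: HIT. Cache (LRU->MRU): [D F C P N]
  12. access P: HIT. Cache (LRU->MRU): [D F C N P]
  13. access N: HIT. Cache (LRU->MRU): [D F C P N]
  14. access F: HIT. Cache (LRU->MRU): [D C P N F]
  15. access N: HIT. Cache (LRU->MRU): [D C P F N]
  16. access X: MISS, evict D. Cache (LRU->MRU): [C P F N X]
Total: 10 hits, 6 misses, 1 evictions

Answer: C F N P X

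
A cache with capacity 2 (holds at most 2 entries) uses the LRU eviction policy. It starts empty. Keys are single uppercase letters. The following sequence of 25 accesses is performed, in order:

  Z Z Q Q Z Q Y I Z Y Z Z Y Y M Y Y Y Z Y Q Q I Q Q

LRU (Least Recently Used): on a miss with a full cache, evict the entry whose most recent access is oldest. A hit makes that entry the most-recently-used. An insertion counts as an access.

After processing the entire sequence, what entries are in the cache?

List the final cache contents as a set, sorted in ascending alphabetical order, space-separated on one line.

LRU simulation (capacity=2):
  1. access Z: MISS. Cache (LRU->MRU): [Z]
  2. access Z: HIT. Cache (LRU->MRU): [Z]
  3. access Q: MISS. Cache (LRU->MRU): [Z Q]
  4. access Q: HIT. Cache (LRU->MRU): [Z Q]
  5. access Z: HIT. Cache (LRU->MRU): [Q Z]
  6. access Q: HIT. Cache (LRU->MRU): [Z Q]
  7. access Y: MISS, evict Z. Cache (LRU->MRU): [Q Y]
  8. access I: MISS, evict Q. Cache (LRU->MRU): [Y I]
  9. access Z: MISS, evict Y. Cache (LRU->MRU): [I Z]
  10. access Y: MISS, evict I. Cache (LRU->MRU): [Z Y]
  11. access Z: HIT. Cache (LRU->MRU): [Y Z]
  12. access Z: HIT. Cache (LRU->MRU): [Y Z]
  13. access Y: HIT. Cache (LRU->MRU): [Z Y]
  14. access Y: HIT. Cache (LRU->MRU): [Z Y]
  15. access M: MISS, evict Z. Cache (LRU->MRU): [Y M]
  16. access Y: HIT. Cache (LRU->MRU): [M Y]
  17. access Y: HIT. Cache (LRU->MRU): [M Y]
  18. access Y: HIT. Cache (LRU->MRU): [M Y]
  19. access Z: MISS, evict M. Cache (LRU->MRU): [Y Z]
  20. access Y: HIT. Cache (LRU->MRU): [Z Y]
  21. access Q: MISS, evict Z. Cache (LRU->MRU): [Y Q]
  22. access Q: HIT. Cache (LRU->MRU): [Y Q]
  23. access I: MISS, evict Y. Cache (LRU->MRU): [Q I]
  24. access Q: HIT. Cache (LRU->MRU): [I Q]
  25. access Q: HIT. Cache (LRU->MRU): [I Q]
Total: 15 hits, 10 misses, 8 evictions

Answer: I Q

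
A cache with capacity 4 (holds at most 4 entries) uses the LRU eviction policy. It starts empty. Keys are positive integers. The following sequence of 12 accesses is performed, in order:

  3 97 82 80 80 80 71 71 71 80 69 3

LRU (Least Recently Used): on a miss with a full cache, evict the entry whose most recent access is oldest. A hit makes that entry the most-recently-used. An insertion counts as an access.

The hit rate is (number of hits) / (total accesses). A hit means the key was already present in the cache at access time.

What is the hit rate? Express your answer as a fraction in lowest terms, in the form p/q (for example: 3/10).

LRU simulation (capacity=4):
  1. access 3: MISS. Cache (LRU->MRU): [3]
  2. access 97: MISS. Cache (LRU->MRU): [3 97]
  3. access 82: MISS. Cache (LRU->MRU): [3 97 82]
  4. access 80: MISS. Cache (LRU->MRU): [3 97 82 80]
  5. access 80: HIT. Cache (LRU->MRU): [3 97 82 80]
  6. access 80: HIT. Cache (LRU->MRU): [3 97 82 80]
  7. access 71: MISS, evict 3. Cache (LRU->MRU): [97 82 80 71]
  8. access 71: HIT. Cache (LRU->MRU): [97 82 80 71]
  9. access 71: HIT. Cache (LRU->MRU): [97 82 80 71]
  10. access 80: HIT. Cache (LRU->MRU): [97 82 71 80]
  11. access 69: MISS, evict 97. Cache (LRU->MRU): [82 71 80 69]
  12. access 3: MISS, evict 82. Cache (LRU->MRU): [71 80 69 3]
Total: 5 hits, 7 misses, 3 evictions

Hit rate = 5/12

Answer: 5/12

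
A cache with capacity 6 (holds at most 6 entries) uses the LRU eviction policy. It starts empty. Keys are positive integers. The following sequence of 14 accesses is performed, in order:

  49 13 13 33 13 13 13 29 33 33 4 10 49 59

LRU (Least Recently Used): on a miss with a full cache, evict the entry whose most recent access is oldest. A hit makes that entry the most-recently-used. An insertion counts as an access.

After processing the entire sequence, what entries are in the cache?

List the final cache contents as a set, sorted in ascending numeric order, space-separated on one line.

Answer: 4 10 29 33 49 59

Derivation:
LRU simulation (capacity=6):
  1. access 49: MISS. Cache (LRU->MRU): [49]
  2. access 13: MISS. Cache (LRU->MRU): [49 13]
  3. access 13: HIT. Cache (LRU->MRU): [49 13]
  4. access 33: MISS. Cache (LRU->MRU): [49 13 33]
  5. access 13: HIT. Cache (LRU->MRU): [49 33 13]
  6. access 13: HIT. Cache (LRU->MRU): [49 33 13]
  7. access 13: HIT. Cache (LRU->MRU): [49 33 13]
  8. access 29: MISS. Cache (LRU->MRU): [49 33 13 29]
  9. access 33: HIT. Cache (LRU->MRU): [49 13 29 33]
  10. access 33: HIT. Cache (LRU->MRU): [49 13 29 33]
  11. access 4: MISS. Cache (LRU->MRU): [49 13 29 33 4]
  12. access 10: MISS. Cache (LRU->MRU): [49 13 29 33 4 10]
  13. access 49: HIT. Cache (LRU->MRU): [13 29 33 4 10 49]
  14. access 59: MISS, evict 13. Cache (LRU->MRU): [29 33 4 10 49 59]
Total: 7 hits, 7 misses, 1 evictions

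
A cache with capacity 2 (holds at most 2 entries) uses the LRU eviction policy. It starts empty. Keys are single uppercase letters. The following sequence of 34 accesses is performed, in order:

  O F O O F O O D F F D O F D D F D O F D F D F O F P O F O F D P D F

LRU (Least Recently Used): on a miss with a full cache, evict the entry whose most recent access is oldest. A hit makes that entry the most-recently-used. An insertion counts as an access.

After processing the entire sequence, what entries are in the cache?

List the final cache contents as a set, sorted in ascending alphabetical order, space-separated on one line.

LRU simulation (capacity=2):
  1. access O: MISS. Cache (LRU->MRU): [O]
  2. access F: MISS. Cache (LRU->MRU): [O F]
  3. access O: HIT. Cache (LRU->MRU): [F O]
  4. access O: HIT. Cache (LRU->MRU): [F O]
  5. access F: HIT. Cache (LRU->MRU): [O F]
  6. access O: HIT. Cache (LRU->MRU): [F O]
  7. access O: HIT. Cache (LRU->MRU): [F O]
  8. access D: MISS, evict F. Cache (LRU->MRU): [O D]
  9. access F: MISS, evict O. Cache (LRU->MRU): [D F]
  10. access F: HIT. Cache (LRU->MRU): [D F]
  11. access D: HIT. Cache (LRU->MRU): [F D]
  12. access O: MISS, evict F. Cache (LRU->MRU): [D O]
  13. access F: MISS, evict D. Cache (LRU->MRU): [O F]
  14. access D: MISS, evict O. Cache (LRU->MRU): [F D]
  15. access D: HIT. Cache (LRU->MRU): [F D]
  16. access F: HIT. Cache (LRU->MRU): [D F]
  17. access D: HIT. Cache (LRU->MRU): [F D]
  18. access O: MISS, evict F. Cache (LRU->MRU): [D O]
  19. access F: MISS, evict D. Cache (LRU->MRU): [O F]
  20. access D: MISS, evict O. Cache (LRU->MRU): [F D]
  21. access F: HIT. Cache (LRU->MRU): [D F]
  22. access D: HIT. Cache (LRU->MRU): [F D]
  23. access F: HIT. Cache (LRU->MRU): [D F]
  24. access O: MISS, evict D. Cache (LRU->MRU): [F O]
  25. access F: HIT. Cache (LRU->MRU): [O F]
  26. access P: MISS, evict O. Cache (LRU->MRU): [F P]
  27. access O: MISS, evict F. Cache (LRU->MRU): [P O]
  28. access F: MISS, evict P. Cache (LRU->MRU): [O F]
  29. access O: HIT. Cache (LRU->MRU): [F O]
  30. access F: HIT. Cache (LRU->MRU): [O F]
  31. access D: MISS, evict O. Cache (LRU->MRU): [F D]
  32. access P: MISS, evict F. Cache (LRU->MRU): [D P]
  33. access D: HIT. Cache (LRU->MRU): [P D]
  34. access F: MISS, evict P. Cache (LRU->MRU): [D F]
Total: 17 hits, 17 misses, 15 evictions

Answer: D F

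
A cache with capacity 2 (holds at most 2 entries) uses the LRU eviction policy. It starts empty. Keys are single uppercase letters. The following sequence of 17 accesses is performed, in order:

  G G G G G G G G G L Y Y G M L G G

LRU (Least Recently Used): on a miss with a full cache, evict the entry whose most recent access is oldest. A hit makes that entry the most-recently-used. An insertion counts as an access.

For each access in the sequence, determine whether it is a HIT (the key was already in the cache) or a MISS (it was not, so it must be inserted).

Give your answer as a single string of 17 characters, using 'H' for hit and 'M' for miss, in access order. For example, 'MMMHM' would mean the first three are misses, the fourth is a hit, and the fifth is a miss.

LRU simulation (capacity=2):
  1. access G: MISS. Cache (LRU->MRU): [G]
  2. access G: HIT. Cache (LRU->MRU): [G]
  3. access G: HIT. Cache (LRU->MRU): [G]
  4. access G: HIT. Cache (LRU->MRU): [G]
  5. access G: HIT. Cache (LRU->MRU): [G]
  6. access G: HIT. Cache (LRU->MRU): [G]
  7. access G: HIT. Cache (LRU->MRU): [G]
  8. access G: HIT. Cache (LRU->MRU): [G]
  9. access G: HIT. Cache (LRU->MRU): [G]
  10. access L: MISS. Cache (LRU->MRU): [G L]
  11. access Y: MISS, evict G. Cache (LRU->MRU): [L Y]
  12. access Y: HIT. Cache (LRU->MRU): [L Y]
  13. access G: MISS, evict L. Cache (LRU->MRU): [Y G]
  14. access M: MISS, evict Y. Cache (LRU->MRU): [G M]
  15. access L: MISS, evict G. Cache (LRU->MRU): [M L]
  16. access G: MISS, evict M. Cache (LRU->MRU): [L G]
  17. access G: HIT. Cache (LRU->MRU): [L G]
Total: 10 hits, 7 misses, 5 evictions

Answer: MHHHHHHHHMMHMMMMH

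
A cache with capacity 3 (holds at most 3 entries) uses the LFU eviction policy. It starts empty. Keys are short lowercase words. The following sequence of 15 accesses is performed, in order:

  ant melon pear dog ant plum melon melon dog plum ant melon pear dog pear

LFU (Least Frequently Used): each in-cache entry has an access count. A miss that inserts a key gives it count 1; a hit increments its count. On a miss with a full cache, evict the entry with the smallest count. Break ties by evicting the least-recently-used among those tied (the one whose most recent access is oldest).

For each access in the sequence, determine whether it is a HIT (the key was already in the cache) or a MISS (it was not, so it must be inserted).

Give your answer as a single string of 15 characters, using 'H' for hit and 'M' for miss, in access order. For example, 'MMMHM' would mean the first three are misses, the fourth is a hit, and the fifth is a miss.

Answer: MMMMMMMHMHMHMMM

Derivation:
LFU simulation (capacity=3):
  1. access ant: MISS. Cache: [ant(c=1)]
  2. access melon: MISS. Cache: [ant(c=1) melon(c=1)]
  3. access pear: MISS. Cache: [ant(c=1) melon(c=1) pear(c=1)]
  4. access dog: MISS, evict ant(c=1). Cache: [melon(c=1) pear(c=1) dog(c=1)]
  5. access ant: MISS, evict melon(c=1). Cache: [pear(c=1) dog(c=1) ant(c=1)]
  6. access plum: MISS, evict pear(c=1). Cache: [dog(c=1) ant(c=1) plum(c=1)]
  7. access melon: MISS, evict dog(c=1). Cache: [ant(c=1) plum(c=1) melon(c=1)]
  8. access melon: HIT, count now 2. Cache: [ant(c=1) plum(c=1) melon(c=2)]
  9. access dog: MISS, evict ant(c=1). Cache: [plum(c=1) dog(c=1) melon(c=2)]
  10. access plum: HIT, count now 2. Cache: [dog(c=1) melon(c=2) plum(c=2)]
  11. access ant: MISS, evict dog(c=1). Cache: [ant(c=1) melon(c=2) plum(c=2)]
  12. access melon: HIT, count now 3. Cache: [ant(c=1) plum(c=2) melon(c=3)]
  13. access pear: MISS, evict ant(c=1). Cache: [pear(c=1) plum(c=2) melon(c=3)]
  14. access dog: MISS, evict pear(c=1). Cache: [dog(c=1) plum(c=2) melon(c=3)]
  15. access pear: MISS, evict dog(c=1). Cache: [pear(c=1) plum(c=2) melon(c=3)]
Total: 3 hits, 12 misses, 9 evictions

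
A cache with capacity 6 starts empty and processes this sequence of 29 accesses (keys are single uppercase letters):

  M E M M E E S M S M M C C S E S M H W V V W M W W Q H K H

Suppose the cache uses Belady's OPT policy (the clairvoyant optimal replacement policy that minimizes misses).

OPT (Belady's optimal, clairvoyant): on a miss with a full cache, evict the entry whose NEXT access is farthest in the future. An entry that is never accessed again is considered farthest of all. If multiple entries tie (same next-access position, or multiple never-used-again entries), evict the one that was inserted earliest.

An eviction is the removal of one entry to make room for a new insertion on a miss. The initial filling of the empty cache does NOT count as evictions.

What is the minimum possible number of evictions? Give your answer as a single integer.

OPT (Belady) simulation (capacity=6):
  1. access M: MISS. Cache: [M]
  2. access E: MISS. Cache: [M E]
  3. access M: HIT. Next use of M: step 4. Cache: [M E]
  4. access M: HIT. Next use of M: step 8. Cache: [M E]
  5. access E: HIT. Next use of E: step 6. Cache: [M E]
  6. access E: HIT. Next use of E: step 15. Cache: [M E]
  7. access S: MISS. Cache: [M E S]
  8. access M: HIT. Next use of M: step 10. Cache: [M E S]
  9. access S: HIT. Next use of S: step 14. Cache: [M E S]
  10. access M: HIT. Next use of M: step 11. Cache: [M E S]
  11. access M: HIT. Next use of M: step 17. Cache: [M E S]
  12. access C: MISS. Cache: [M E S C]
  13. access C: HIT. Next use of C: never. Cache: [M E S C]
  14. access S: HIT. Next use of S: step 16. Cache: [M E S C]
  15. access E: HIT. Next use of E: never. Cache: [M E S C]
  16. access S: HIT. Next use of S: never. Cache: [M E S C]
  17. access M: HIT. Next use of M: step 23. Cache: [M E S C]
  18. access H: MISS. Cache: [M E S C H]
  19. access W: MISS. Cache: [M E S C H W]
  20. access V: MISS, evict E (next use: never). Cache: [M S C H W V]
  21. access V: HIT. Next use of V: never. Cache: [M S C H W V]
  22. access W: HIT. Next use of W: step 24. Cache: [M S C H W V]
  23. access M: HIT. Next use of M: never. Cache: [M S C H W V]
  24. access W: HIT. Next use of W: step 25. Cache: [M S C H W V]
  25. access W: HIT. Next use of W: never. Cache: [M S C H W V]
  26. access Q: MISS, evict M (next use: never). Cache: [S C H W V Q]
  27. access H: HIT. Next use of H: step 29. Cache: [S C H W V Q]
  28. access K: MISS, evict S (next use: never). Cache: [C H W V Q K]
  29. access H: HIT. Next use of H: never. Cache: [C H W V Q K]
Total: 20 hits, 9 misses, 3 evictions

Answer: 3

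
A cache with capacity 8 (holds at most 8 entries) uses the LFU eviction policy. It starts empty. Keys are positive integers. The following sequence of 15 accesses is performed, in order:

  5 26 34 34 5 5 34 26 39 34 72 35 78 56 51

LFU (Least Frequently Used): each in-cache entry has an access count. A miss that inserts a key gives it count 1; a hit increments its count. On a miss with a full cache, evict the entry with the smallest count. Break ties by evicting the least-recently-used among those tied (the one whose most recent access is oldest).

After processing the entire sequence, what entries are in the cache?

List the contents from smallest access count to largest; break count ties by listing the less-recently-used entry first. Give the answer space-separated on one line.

Answer: 72 35 78 56 51 26 5 34

Derivation:
LFU simulation (capacity=8):
  1. access 5: MISS. Cache: [5(c=1)]
  2. access 26: MISS. Cache: [5(c=1) 26(c=1)]
  3. access 34: MISS. Cache: [5(c=1) 26(c=1) 34(c=1)]
  4. access 34: HIT, count now 2. Cache: [5(c=1) 26(c=1) 34(c=2)]
  5. access 5: HIT, count now 2. Cache: [26(c=1) 34(c=2) 5(c=2)]
  6. access 5: HIT, count now 3. Cache: [26(c=1) 34(c=2) 5(c=3)]
  7. access 34: HIT, count now 3. Cache: [26(c=1) 5(c=3) 34(c=3)]
  8. access 26: HIT, count now 2. Cache: [26(c=2) 5(c=3) 34(c=3)]
  9. access 39: MISS. Cache: [39(c=1) 26(c=2) 5(c=3) 34(c=3)]
  10. access 34: HIT, count now 4. Cache: [39(c=1) 26(c=2) 5(c=3) 34(c=4)]
  11. access 72: MISS. Cache: [39(c=1) 72(c=1) 26(c=2) 5(c=3) 34(c=4)]
  12. access 35: MISS. Cache: [39(c=1) 72(c=1) 35(c=1) 26(c=2) 5(c=3) 34(c=4)]
  13. access 78: MISS. Cache: [39(c=1) 72(c=1) 35(c=1) 78(c=1) 26(c=2) 5(c=3) 34(c=4)]
  14. access 56: MISS. Cache: [39(c=1) 72(c=1) 35(c=1) 78(c=1) 56(c=1) 26(c=2) 5(c=3) 34(c=4)]
  15. access 51: MISS, evict 39(c=1). Cache: [72(c=1) 35(c=1) 78(c=1) 56(c=1) 51(c=1) 26(c=2) 5(c=3) 34(c=4)]
Total: 6 hits, 9 misses, 1 evictions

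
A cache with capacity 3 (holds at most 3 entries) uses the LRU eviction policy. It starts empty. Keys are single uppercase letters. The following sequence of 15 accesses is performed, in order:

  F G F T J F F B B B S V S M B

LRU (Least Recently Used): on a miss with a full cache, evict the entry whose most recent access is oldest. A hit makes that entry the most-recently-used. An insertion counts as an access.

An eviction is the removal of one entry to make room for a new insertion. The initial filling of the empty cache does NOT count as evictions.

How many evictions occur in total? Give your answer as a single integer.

Answer: 6

Derivation:
LRU simulation (capacity=3):
  1. access F: MISS. Cache (LRU->MRU): [F]
  2. access G: MISS. Cache (LRU->MRU): [F G]
  3. access F: HIT. Cache (LRU->MRU): [G F]
  4. access T: MISS. Cache (LRU->MRU): [G F T]
  5. access J: MISS, evict G. Cache (LRU->MRU): [F T J]
  6. access F: HIT. Cache (LRU->MRU): [T J F]
  7. access F: HIT. Cache (LRU->MRU): [T J F]
  8. access B: MISS, evict T. Cache (LRU->MRU): [J F B]
  9. access B: HIT. Cache (LRU->MRU): [J F B]
  10. access B: HIT. Cache (LRU->MRU): [J F B]
  11. access S: MISS, evict J. Cache (LRU->MRU): [F B S]
  12. access V: MISS, evict F. Cache (LRU->MRU): [B S V]
  13. access S: HIT. Cache (LRU->MRU): [B V S]
  14. access M: MISS, evict B. Cache (LRU->MRU): [V S M]
  15. access B: MISS, evict V. Cache (LRU->MRU): [S M B]
Total: 6 hits, 9 misses, 6 evictions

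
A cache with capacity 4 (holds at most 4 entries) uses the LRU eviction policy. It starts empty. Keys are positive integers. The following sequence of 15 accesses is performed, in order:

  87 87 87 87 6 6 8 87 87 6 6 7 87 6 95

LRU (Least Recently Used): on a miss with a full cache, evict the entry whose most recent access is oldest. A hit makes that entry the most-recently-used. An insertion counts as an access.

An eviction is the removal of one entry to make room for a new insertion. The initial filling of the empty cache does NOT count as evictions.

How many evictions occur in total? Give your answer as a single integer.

LRU simulation (capacity=4):
  1. access 87: MISS. Cache (LRU->MRU): [87]
  2. access 87: HIT. Cache (LRU->MRU): [87]
  3. access 87: HIT. Cache (LRU->MRU): [87]
  4. access 87: HIT. Cache (LRU->MRU): [87]
  5. access 6: MISS. Cache (LRU->MRU): [87 6]
  6. access 6: HIT. Cache (LRU->MRU): [87 6]
  7. access 8: MISS. Cache (LRU->MRU): [87 6 8]
  8. access 87: HIT. Cache (LRU->MRU): [6 8 87]
  9. access 87: HIT. Cache (LRU->MRU): [6 8 87]
  10. access 6: HIT. Cache (LRU->MRU): [8 87 6]
  11. access 6: HIT. Cache (LRU->MRU): [8 87 6]
  12. access 7: MISS. Cache (LRU->MRU): [8 87 6 7]
  13. access 87: HIT. Cache (LRU->MRU): [8 6 7 87]
  14. access 6: HIT. Cache (LRU->MRU): [8 7 87 6]
  15. access 95: MISS, evict 8. Cache (LRU->MRU): [7 87 6 95]
Total: 10 hits, 5 misses, 1 evictions

Answer: 1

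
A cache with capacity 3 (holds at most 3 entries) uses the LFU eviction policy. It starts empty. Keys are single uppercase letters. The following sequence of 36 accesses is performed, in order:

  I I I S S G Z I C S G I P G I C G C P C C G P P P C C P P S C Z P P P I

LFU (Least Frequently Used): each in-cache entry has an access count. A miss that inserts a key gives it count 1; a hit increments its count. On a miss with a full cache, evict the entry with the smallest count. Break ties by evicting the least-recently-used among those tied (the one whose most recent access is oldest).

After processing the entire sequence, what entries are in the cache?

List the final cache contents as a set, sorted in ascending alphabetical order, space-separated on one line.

LFU simulation (capacity=3):
  1. access I: MISS. Cache: [I(c=1)]
  2. access I: HIT, count now 2. Cache: [I(c=2)]
  3. access I: HIT, count now 3. Cache: [I(c=3)]
  4. access S: MISS. Cache: [S(c=1) I(c=3)]
  5. access S: HIT, count now 2. Cache: [S(c=2) I(c=3)]
  6. access G: MISS. Cache: [G(c=1) S(c=2) I(c=3)]
  7. access Z: MISS, evict G(c=1). Cache: [Z(c=1) S(c=2) I(c=3)]
  8. access I: HIT, count now 4. Cache: [Z(c=1) S(c=2) I(c=4)]
  9. access C: MISS, evict Z(c=1). Cache: [C(c=1) S(c=2) I(c=4)]
  10. access S: HIT, count now 3. Cache: [C(c=1) S(c=3) I(c=4)]
  11. access G: MISS, evict C(c=1). Cache: [G(c=1) S(c=3) I(c=4)]
  12. access I: HIT, count now 5. Cache: [G(c=1) S(c=3) I(c=5)]
  13. access P: MISS, evict G(c=1). Cache: [P(c=1) S(c=3) I(c=5)]
  14. access G: MISS, evict P(c=1). Cache: [G(c=1) S(c=3) I(c=5)]
  15. access I: HIT, count now 6. Cache: [G(c=1) S(c=3) I(c=6)]
  16. access C: MISS, evict G(c=1). Cache: [C(c=1) S(c=3) I(c=6)]
  17. access G: MISS, evict C(c=1). Cache: [G(c=1) S(c=3) I(c=6)]
  18. access C: MISS, evict G(c=1). Cache: [C(c=1) S(c=3) I(c=6)]
  19. access P: MISS, evict C(c=1). Cache: [P(c=1) S(c=3) I(c=6)]
  20. access C: MISS, evict P(c=1). Cache: [C(c=1) S(c=3) I(c=6)]
  21. access C: HIT, count now 2. Cache: [C(c=2) S(c=3) I(c=6)]
  22. access G: MISS, evict C(c=2). Cache: [G(c=1) S(c=3) I(c=6)]
  23. access P: MISS, evict G(c=1). Cache: [P(c=1) S(c=3) I(c=6)]
  24. access P: HIT, count now 2. Cache: [P(c=2) S(c=3) I(c=6)]
  25. access P: HIT, count now 3. Cache: [S(c=3) P(c=3) I(c=6)]
  26. access C: MISS, evict S(c=3). Cache: [C(c=1) P(c=3) I(c=6)]
  27. access C: HIT, count now 2. Cache: [C(c=2) P(c=3) I(c=6)]
  28. access P: HIT, count now 4. Cache: [C(c=2) P(c=4) I(c=6)]
  29. access P: HIT, count now 5. Cache: [C(c=2) P(c=5) I(c=6)]
  30. access S: MISS, evict C(c=2). Cache: [S(c=1) P(c=5) I(c=6)]
  31. access C: MISS, evict S(c=1). Cache: [C(c=1) P(c=5) I(c=6)]
  32. access Z: MISS, evict C(c=1). Cache: [Z(c=1) P(c=5) I(c=6)]
  33. access P: HIT, count now 6. Cache: [Z(c=1) I(c=6) P(c=6)]
  34. access P: HIT, count now 7. Cache: [Z(c=1) I(c=6) P(c=7)]
  35. access P: HIT, count now 8. Cache: [Z(c=1) I(c=6) P(c=8)]
  36. access I: HIT, count now 7. Cache: [Z(c=1) I(c=7) P(c=8)]
Total: 17 hits, 19 misses, 16 evictions

Answer: I P Z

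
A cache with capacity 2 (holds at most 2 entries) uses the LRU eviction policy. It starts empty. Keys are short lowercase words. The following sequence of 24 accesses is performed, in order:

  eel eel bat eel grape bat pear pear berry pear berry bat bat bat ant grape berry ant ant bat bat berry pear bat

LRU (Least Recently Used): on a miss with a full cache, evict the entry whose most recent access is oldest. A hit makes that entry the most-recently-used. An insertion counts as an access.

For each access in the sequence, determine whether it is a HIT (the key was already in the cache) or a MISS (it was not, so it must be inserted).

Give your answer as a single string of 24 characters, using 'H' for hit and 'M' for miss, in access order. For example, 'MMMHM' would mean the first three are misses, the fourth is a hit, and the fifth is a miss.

Answer: MHMHMMMHMHHMHHMMMMHMHMMM

Derivation:
LRU simulation (capacity=2):
  1. access eel: MISS. Cache (LRU->MRU): [eel]
  2. access eel: HIT. Cache (LRU->MRU): [eel]
  3. access bat: MISS. Cache (LRU->MRU): [eel bat]
  4. access eel: HIT. Cache (LRU->MRU): [bat eel]
  5. access grape: MISS, evict bat. Cache (LRU->MRU): [eel grape]
  6. access bat: MISS, evict eel. Cache (LRU->MRU): [grape bat]
  7. access pear: MISS, evict grape. Cache (LRU->MRU): [bat pear]
  8. access pear: HIT. Cache (LRU->MRU): [bat pear]
  9. access berry: MISS, evict bat. Cache (LRU->MRU): [pear berry]
  10. access pear: HIT. Cache (LRU->MRU): [berry pear]
  11. access berry: HIT. Cache (LRU->MRU): [pear berry]
  12. access bat: MISS, evict pear. Cache (LRU->MRU): [berry bat]
  13. access bat: HIT. Cache (LRU->MRU): [berry bat]
  14. access bat: HIT. Cache (LRU->MRU): [berry bat]
  15. access ant: MISS, evict berry. Cache (LRU->MRU): [bat ant]
  16. access grape: MISS, evict bat. Cache (LRU->MRU): [ant grape]
  17. access berry: MISS, evict ant. Cache (LRU->MRU): [grape berry]
  18. access ant: MISS, evict grape. Cache (LRU->MRU): [berry ant]
  19. access ant: HIT. Cache (LRU->MRU): [berry ant]
  20. access bat: MISS, evict berry. Cache (LRU->MRU): [ant bat]
  21. access bat: HIT. Cache (LRU->MRU): [ant bat]
  22. access berry: MISS, evict ant. Cache (LRU->MRU): [bat berry]
  23. access pear: MISS, evict bat. Cache (LRU->MRU): [berry pear]
  24. access bat: MISS, evict berry. Cache (LRU->MRU): [pear bat]
Total: 9 hits, 15 misses, 13 evictions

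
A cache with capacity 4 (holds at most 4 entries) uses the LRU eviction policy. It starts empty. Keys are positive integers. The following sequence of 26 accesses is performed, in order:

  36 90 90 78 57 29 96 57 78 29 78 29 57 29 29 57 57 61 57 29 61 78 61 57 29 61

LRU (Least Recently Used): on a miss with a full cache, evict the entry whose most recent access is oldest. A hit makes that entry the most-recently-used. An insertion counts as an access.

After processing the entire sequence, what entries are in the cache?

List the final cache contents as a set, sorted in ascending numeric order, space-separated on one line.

LRU simulation (capacity=4):
  1. access 36: MISS. Cache (LRU->MRU): [36]
  2. access 90: MISS. Cache (LRU->MRU): [36 90]
  3. access 90: HIT. Cache (LRU->MRU): [36 90]
  4. access 78: MISS. Cache (LRU->MRU): [36 90 78]
  5. access 57: MISS. Cache (LRU->MRU): [36 90 78 57]
  6. access 29: MISS, evict 36. Cache (LRU->MRU): [90 78 57 29]
  7. access 96: MISS, evict 90. Cache (LRU->MRU): [78 57 29 96]
  8. access 57: HIT. Cache (LRU->MRU): [78 29 96 57]
  9. access 78: HIT. Cache (LRU->MRU): [29 96 57 78]
  10. access 29: HIT. Cache (LRU->MRU): [96 57 78 29]
  11. access 78: HIT. Cache (LRU->MRU): [96 57 29 78]
  12. access 29: HIT. Cache (LRU->MRU): [96 57 78 29]
  13. access 57: HIT. Cache (LRU->MRU): [96 78 29 57]
  14. access 29: HIT. Cache (LRU->MRU): [96 78 57 29]
  15. access 29: HIT. Cache (LRU->MRU): [96 78 57 29]
  16. access 57: HIT. Cache (LRU->MRU): [96 78 29 57]
  17. access 57: HIT. Cache (LRU->MRU): [96 78 29 57]
  18. access 61: MISS, evict 96. Cache (LRU->MRU): [78 29 57 61]
  19. access 57: HIT. Cache (LRU->MRU): [78 29 61 57]
  20. access 29: HIT. Cache (LRU->MRU): [78 61 57 29]
  21. access 61: HIT. Cache (LRU->MRU): [78 57 29 61]
  22. access 78: HIT. Cache (LRU->MRU): [57 29 61 78]
  23. access 61: HIT. Cache (LRU->MRU): [57 29 78 61]
  24. access 57: HIT. Cache (LRU->MRU): [29 78 61 57]
  25. access 29: HIT. Cache (LRU->MRU): [78 61 57 29]
  26. access 61: HIT. Cache (LRU->MRU): [78 57 29 61]
Total: 19 hits, 7 misses, 3 evictions

Answer: 29 57 61 78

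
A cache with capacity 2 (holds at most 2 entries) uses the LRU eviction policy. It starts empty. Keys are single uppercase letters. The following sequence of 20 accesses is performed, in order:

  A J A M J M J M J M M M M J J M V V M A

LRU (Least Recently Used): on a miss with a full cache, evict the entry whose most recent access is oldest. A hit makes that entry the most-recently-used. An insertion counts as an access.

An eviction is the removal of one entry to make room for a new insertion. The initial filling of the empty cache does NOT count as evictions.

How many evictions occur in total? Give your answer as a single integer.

LRU simulation (capacity=2):
  1. access A: MISS. Cache (LRU->MRU): [A]
  2. access J: MISS. Cache (LRU->MRU): [A J]
  3. access A: HIT. Cache (LRU->MRU): [J A]
  4. access M: MISS, evict J. Cache (LRU->MRU): [A M]
  5. access J: MISS, evict A. Cache (LRU->MRU): [M J]
  6. access M: HIT. Cache (LRU->MRU): [J M]
  7. access J: HIT. Cache (LRU->MRU): [M J]
  8. access M: HIT. Cache (LRU->MRU): [J M]
  9. access J: HIT. Cache (LRU->MRU): [M J]
  10. access M: HIT. Cache (LRU->MRU): [J M]
  11. access M: HIT. Cache (LRU->MRU): [J M]
  12. access M: HIT. Cache (LRU->MRU): [J M]
  13. access M: HIT. Cache (LRU->MRU): [J M]
  14. access J: HIT. Cache (LRU->MRU): [M J]
  15. access J: HIT. Cache (LRU->MRU): [M J]
  16. access M: HIT. Cache (LRU->MRU): [J M]
  17. access V: MISS, evict J. Cache (LRU->MRU): [M V]
  18. access V: HIT. Cache (LRU->MRU): [M V]
  19. access M: HIT. Cache (LRU->MRU): [V M]
  20. access A: MISS, evict V. Cache (LRU->MRU): [M A]
Total: 14 hits, 6 misses, 4 evictions

Answer: 4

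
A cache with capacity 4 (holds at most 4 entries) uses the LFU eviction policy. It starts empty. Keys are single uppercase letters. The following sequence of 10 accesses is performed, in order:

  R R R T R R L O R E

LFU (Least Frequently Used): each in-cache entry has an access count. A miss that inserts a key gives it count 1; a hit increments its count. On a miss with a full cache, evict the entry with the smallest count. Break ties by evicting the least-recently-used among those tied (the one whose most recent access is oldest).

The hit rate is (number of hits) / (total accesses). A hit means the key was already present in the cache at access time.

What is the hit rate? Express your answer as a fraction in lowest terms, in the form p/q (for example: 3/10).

LFU simulation (capacity=4):
  1. access R: MISS. Cache: [R(c=1)]
  2. access R: HIT, count now 2. Cache: [R(c=2)]
  3. access R: HIT, count now 3. Cache: [R(c=3)]
  4. access T: MISS. Cache: [T(c=1) R(c=3)]
  5. access R: HIT, count now 4. Cache: [T(c=1) R(c=4)]
  6. access R: HIT, count now 5. Cache: [T(c=1) R(c=5)]
  7. access L: MISS. Cache: [T(c=1) L(c=1) R(c=5)]
  8. access O: MISS. Cache: [T(c=1) L(c=1) O(c=1) R(c=5)]
  9. access R: HIT, count now 6. Cache: [T(c=1) L(c=1) O(c=1) R(c=6)]
  10. access E: MISS, evict T(c=1). Cache: [L(c=1) O(c=1) E(c=1) R(c=6)]
Total: 5 hits, 5 misses, 1 evictions

Hit rate = 5/10 = 1/2

Answer: 1/2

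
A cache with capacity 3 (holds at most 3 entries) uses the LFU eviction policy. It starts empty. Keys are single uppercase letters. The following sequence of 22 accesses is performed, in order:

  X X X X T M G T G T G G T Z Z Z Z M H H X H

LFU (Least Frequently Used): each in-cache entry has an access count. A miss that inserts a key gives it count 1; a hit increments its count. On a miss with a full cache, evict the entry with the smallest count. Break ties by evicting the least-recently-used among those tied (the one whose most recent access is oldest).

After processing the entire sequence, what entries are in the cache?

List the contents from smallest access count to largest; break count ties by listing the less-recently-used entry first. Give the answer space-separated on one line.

Answer: H G Z

Derivation:
LFU simulation (capacity=3):
  1. access X: MISS. Cache: [X(c=1)]
  2. access X: HIT, count now 2. Cache: [X(c=2)]
  3. access X: HIT, count now 3. Cache: [X(c=3)]
  4. access X: HIT, count now 4. Cache: [X(c=4)]
  5. access T: MISS. Cache: [T(c=1) X(c=4)]
  6. access M: MISS. Cache: [T(c=1) M(c=1) X(c=4)]
  7. access G: MISS, evict T(c=1). Cache: [M(c=1) G(c=1) X(c=4)]
  8. access T: MISS, evict M(c=1). Cache: [G(c=1) T(c=1) X(c=4)]
  9. access G: HIT, count now 2. Cache: [T(c=1) G(c=2) X(c=4)]
  10. access T: HIT, count now 2. Cache: [G(c=2) T(c=2) X(c=4)]
  11. access G: HIT, count now 3. Cache: [T(c=2) G(c=3) X(c=4)]
  12. access G: HIT, count now 4. Cache: [T(c=2) X(c=4) G(c=4)]
  13. access T: HIT, count now 3. Cache: [T(c=3) X(c=4) G(c=4)]
  14. access Z: MISS, evict T(c=3). Cache: [Z(c=1) X(c=4) G(c=4)]
  15. access Z: HIT, count now 2. Cache: [Z(c=2) X(c=4) G(c=4)]
  16. access Z: HIT, count now 3. Cache: [Z(c=3) X(c=4) G(c=4)]
  17. access Z: HIT, count now 4. Cache: [X(c=4) G(c=4) Z(c=4)]
  18. access M: MISS, evict X(c=4). Cache: [M(c=1) G(c=4) Z(c=4)]
  19. access H: MISS, evict M(c=1). Cache: [H(c=1) G(c=4) Z(c=4)]
  20. access H: HIT, count now 2. Cache: [H(c=2) G(c=4) Z(c=4)]
  21. access X: MISS, evict H(c=2). Cache: [X(c=1) G(c=4) Z(c=4)]
  22. access H: MISS, evict X(c=1). Cache: [H(c=1) G(c=4) Z(c=4)]
Total: 12 hits, 10 misses, 7 evictions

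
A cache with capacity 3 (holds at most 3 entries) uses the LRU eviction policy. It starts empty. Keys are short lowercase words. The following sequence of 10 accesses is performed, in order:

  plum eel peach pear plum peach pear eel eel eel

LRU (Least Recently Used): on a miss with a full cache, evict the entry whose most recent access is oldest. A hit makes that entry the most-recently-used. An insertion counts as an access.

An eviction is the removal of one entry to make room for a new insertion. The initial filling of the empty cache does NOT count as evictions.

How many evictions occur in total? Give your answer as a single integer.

Answer: 3

Derivation:
LRU simulation (capacity=3):
  1. access plum: MISS. Cache (LRU->MRU): [plum]
  2. access eel: MISS. Cache (LRU->MRU): [plum eel]
  3. access peach: MISS. Cache (LRU->MRU): [plum eel peach]
  4. access pear: MISS, evict plum. Cache (LRU->MRU): [eel peach pear]
  5. access plum: MISS, evict eel. Cache (LRU->MRU): [peach pear plum]
  6. access peach: HIT. Cache (LRU->MRU): [pear plum peach]
  7. access pear: HIT. Cache (LRU->MRU): [plum peach pear]
  8. access eel: MISS, evict plum. Cache (LRU->MRU): [peach pear eel]
  9. access eel: HIT. Cache (LRU->MRU): [peach pear eel]
  10. access eel: HIT. Cache (LRU->MRU): [peach pear eel]
Total: 4 hits, 6 misses, 3 evictions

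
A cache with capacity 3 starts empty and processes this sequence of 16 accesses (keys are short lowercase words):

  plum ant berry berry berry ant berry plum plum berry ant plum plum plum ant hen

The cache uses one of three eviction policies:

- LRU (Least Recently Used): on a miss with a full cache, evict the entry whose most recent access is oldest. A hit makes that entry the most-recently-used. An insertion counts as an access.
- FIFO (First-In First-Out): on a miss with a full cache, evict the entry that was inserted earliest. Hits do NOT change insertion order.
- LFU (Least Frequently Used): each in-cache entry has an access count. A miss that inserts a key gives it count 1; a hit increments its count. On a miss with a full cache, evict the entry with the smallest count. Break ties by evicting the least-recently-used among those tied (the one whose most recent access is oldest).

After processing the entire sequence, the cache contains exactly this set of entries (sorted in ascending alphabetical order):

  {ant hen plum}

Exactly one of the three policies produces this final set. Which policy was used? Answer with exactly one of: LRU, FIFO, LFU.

Answer: LRU

Derivation:
Simulating under each policy and comparing final sets:
  LRU: final set = {ant hen plum} -> MATCHES target
  FIFO: final set = {ant berry hen} -> differs
  LFU: final set = {berry hen plum} -> differs
Only LRU produces the target set.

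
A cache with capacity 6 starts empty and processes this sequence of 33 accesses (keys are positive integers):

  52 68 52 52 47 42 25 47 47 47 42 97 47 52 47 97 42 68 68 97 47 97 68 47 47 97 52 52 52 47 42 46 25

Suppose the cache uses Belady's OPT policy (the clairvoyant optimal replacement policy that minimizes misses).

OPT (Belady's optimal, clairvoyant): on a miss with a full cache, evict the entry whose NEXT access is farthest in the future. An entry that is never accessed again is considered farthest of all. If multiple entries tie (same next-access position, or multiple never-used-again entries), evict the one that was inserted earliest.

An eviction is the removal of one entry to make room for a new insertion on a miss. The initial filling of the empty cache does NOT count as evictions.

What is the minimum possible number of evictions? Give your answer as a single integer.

Answer: 1

Derivation:
OPT (Belady) simulation (capacity=6):
  1. access 52: MISS. Cache: [52]
  2. access 68: MISS. Cache: [52 68]
  3. access 52: HIT. Next use of 52: step 4. Cache: [52 68]
  4. access 52: HIT. Next use of 52: step 14. Cache: [52 68]
  5. access 47: MISS. Cache: [52 68 47]
  6. access 42: MISS. Cache: [52 68 47 42]
  7. access 25: MISS. Cache: [52 68 47 42 25]
  8. access 47: HIT. Next use of 47: step 9. Cache: [52 68 47 42 25]
  9. access 47: HIT. Next use of 47: step 10. Cache: [52 68 47 42 25]
  10. access 47: HIT. Next use of 47: step 13. Cache: [52 68 47 42 25]
  11. access 42: HIT. Next use of 42: step 17. Cache: [52 68 47 42 25]
  12. access 97: MISS. Cache: [52 68 47 42 25 97]
  13. access 47: HIT. Next use of 47: step 15. Cache: [52 68 47 42 25 97]
  14. access 52: HIT. Next use of 52: step 27. Cache: [52 68 47 42 25 97]
  15. access 47: HIT. Next use of 47: step 21. Cache: [52 68 47 42 25 97]
  16. access 97: HIT. Next use of 97: step 20. Cache: [52 68 47 42 25 97]
  17. access 42: HIT. Next use of 42: step 31. Cache: [52 68 47 42 25 97]
  18. access 68: HIT. Next use of 68: step 19. Cache: [52 68 47 42 25 97]
  19. access 68: HIT. Next use of 68: step 23. Cache: [52 68 47 42 25 97]
  20. access 97: HIT. Next use of 97: step 22. Cache: [52 68 47 42 25 97]
  21. access 47: HIT. Next use of 47: step 24. Cache: [52 68 47 42 25 97]
  22. access 97: HIT. Next use of 97: step 26. Cache: [52 68 47 42 25 97]
  23. access 68: HIT. Next use of 68: never. Cache: [52 68 47 42 25 97]
  24. access 47: HIT. Next use of 47: step 25. Cache: [52 68 47 42 25 97]
  25. access 47: HIT. Next use of 47: step 30. Cache: [52 68 47 42 25 97]
  26. access 97: HIT. Next use of 97: never. Cache: [52 68 47 42 25 97]
  27. access 52: HIT. Next use of 52: step 28. Cache: [52 68 47 42 25 97]
  28. access 52: HIT. Next use of 52: step 29. Cache: [52 68 47 42 25 97]
  29. access 52: HIT. Next use of 52: never. Cache: [52 68 47 42 25 97]
  30. access 47: HIT. Next use of 47: never. Cache: [52 68 47 42 25 97]
  31. access 42: HIT. Next use of 42: never. Cache: [52 68 47 42 25 97]
  32. access 46: MISS, evict 52 (next use: never). Cache: [68 47 42 25 97 46]
  33. access 25: HIT. Next use of 25: never. Cache: [68 47 42 25 97 46]
Total: 26 hits, 7 misses, 1 evictions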